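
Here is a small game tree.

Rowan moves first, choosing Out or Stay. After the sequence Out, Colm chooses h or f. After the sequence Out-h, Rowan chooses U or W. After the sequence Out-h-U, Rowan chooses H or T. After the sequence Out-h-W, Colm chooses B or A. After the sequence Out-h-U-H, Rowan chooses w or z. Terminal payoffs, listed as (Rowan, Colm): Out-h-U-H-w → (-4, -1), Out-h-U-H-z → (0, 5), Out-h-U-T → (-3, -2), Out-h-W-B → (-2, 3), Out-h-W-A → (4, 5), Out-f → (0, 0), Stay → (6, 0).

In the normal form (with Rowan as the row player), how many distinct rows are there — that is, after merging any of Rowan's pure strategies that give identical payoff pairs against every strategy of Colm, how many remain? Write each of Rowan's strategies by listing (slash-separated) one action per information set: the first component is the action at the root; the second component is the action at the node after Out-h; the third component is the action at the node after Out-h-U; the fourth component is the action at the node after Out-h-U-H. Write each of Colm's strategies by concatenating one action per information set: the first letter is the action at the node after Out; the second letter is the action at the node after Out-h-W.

5

Rowan has 16 pure strategies: Out/U/H/w, Out/U/H/z, Out/U/T/w, Out/U/T/z, Out/W/H/w, Out/W/H/z, Out/W/T/w, Out/W/T/z, Stay/U/H/w, Stay/U/H/z, Stay/U/T/w, Stay/U/T/z, Stay/W/H/w, Stay/W/H/z, Stay/W/T/w, Stay/W/T/z. Columns: hB, hA, fB, fA.
{Out/U/H/w} → row (-4,-1) (-4,-1) (0,0) (0,0)
{Out/U/H/z} → row (0,5) (0,5) (0,0) (0,0)
{Out/U/T/w, Out/U/T/z} → row (-3,-2) (-3,-2) (0,0) (0,0)
{Out/W/H/w, Out/W/H/z, Out/W/T/w, Out/W/T/z} → row (-2,3) (4,5) (0,0) (0,0)
{Stay/U/H/w, Stay/U/H/z, Stay/U/T/w, Stay/U/T/z, Stay/W/H/w, Stay/W/H/z, Stay/W/T/w, Stay/W/T/z} → row (6,0) (6,0) (6,0) (6,0)
That's 5 distinct rows out of 16 strategies.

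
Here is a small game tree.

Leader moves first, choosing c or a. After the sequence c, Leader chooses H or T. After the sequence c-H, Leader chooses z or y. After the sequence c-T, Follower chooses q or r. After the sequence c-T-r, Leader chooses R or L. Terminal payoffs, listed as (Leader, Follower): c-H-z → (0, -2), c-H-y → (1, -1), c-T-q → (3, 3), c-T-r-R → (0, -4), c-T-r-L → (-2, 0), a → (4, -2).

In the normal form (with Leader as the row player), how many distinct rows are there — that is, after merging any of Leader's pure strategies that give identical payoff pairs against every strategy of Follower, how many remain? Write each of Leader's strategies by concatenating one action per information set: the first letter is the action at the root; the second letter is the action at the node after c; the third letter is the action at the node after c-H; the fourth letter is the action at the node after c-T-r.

Leader has 16 pure strategies: cHzR, cHzL, cHyR, cHyL, cTzR, cTzL, cTyR, cTyL, aHzR, aHzL, aHyR, aHyL, aTzR, aTzL, aTyR, aTyL. Columns: q, r.
{cHzR, cHzL} → row (0,-2) (0,-2)
{cHyR, cHyL} → row (1,-1) (1,-1)
{cTzR, cTyR} → row (3,3) (0,-4)
{cTzL, cTyL} → row (3,3) (-2,0)
{aHzR, aHzL, aHyR, aHyL, aTzR, aTzL, aTyR, aTyL} → row (4,-2) (4,-2)
That's 5 distinct rows out of 16 strategies.

5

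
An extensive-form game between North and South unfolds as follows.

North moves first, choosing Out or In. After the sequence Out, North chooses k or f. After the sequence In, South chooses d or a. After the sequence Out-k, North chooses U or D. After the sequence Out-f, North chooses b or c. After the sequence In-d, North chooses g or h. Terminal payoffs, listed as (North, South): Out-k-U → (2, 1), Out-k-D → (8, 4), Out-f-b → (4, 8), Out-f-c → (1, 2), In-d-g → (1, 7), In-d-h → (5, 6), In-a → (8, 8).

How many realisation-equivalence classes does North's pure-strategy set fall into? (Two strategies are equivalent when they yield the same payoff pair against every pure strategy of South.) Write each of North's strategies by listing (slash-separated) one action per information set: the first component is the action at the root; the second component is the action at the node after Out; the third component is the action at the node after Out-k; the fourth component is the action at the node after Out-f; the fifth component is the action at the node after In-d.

6

North has 32 pure strategies: Out/k/U/b/g, Out/k/U/b/h, Out/k/U/c/g, Out/k/U/c/h, Out/k/D/b/g, Out/k/D/b/h, Out/k/D/c/g, Out/k/D/c/h, Out/f/U/b/g, Out/f/U/b/h, Out/f/U/c/g, Out/f/U/c/h, Out/f/D/b/g, Out/f/D/b/h, Out/f/D/c/g, Out/f/D/c/h, In/k/U/b/g, In/k/U/b/h, In/k/U/c/g, In/k/U/c/h, In/k/D/b/g, In/k/D/b/h, In/k/D/c/g, In/k/D/c/h, In/f/U/b/g, In/f/U/b/h, In/f/U/c/g, In/f/U/c/h, In/f/D/b/g, In/f/D/b/h, In/f/D/c/g, In/f/D/c/h. Columns: d, a.
{Out/k/U/b/g, Out/k/U/b/h, Out/k/U/c/g, Out/k/U/c/h} → row (2,1) (2,1)
{Out/k/D/b/g, Out/k/D/b/h, Out/k/D/c/g, Out/k/D/c/h} → row (8,4) (8,4)
{Out/f/U/b/g, Out/f/U/b/h, Out/f/D/b/g, Out/f/D/b/h} → row (4,8) (4,8)
{Out/f/U/c/g, Out/f/U/c/h, Out/f/D/c/g, Out/f/D/c/h} → row (1,2) (1,2)
{In/k/U/b/g, In/k/U/c/g, In/k/D/b/g, In/k/D/c/g, In/f/U/b/g, In/f/U/c/g, In/f/D/b/g, In/f/D/c/g} → row (1,7) (8,8)
{In/k/U/b/h, In/k/U/c/h, In/k/D/b/h, In/k/D/c/h, In/f/U/b/h, In/f/U/c/h, In/f/D/b/h, In/f/D/c/h} → row (5,6) (8,8)
That's 6 distinct rows out of 32 strategies.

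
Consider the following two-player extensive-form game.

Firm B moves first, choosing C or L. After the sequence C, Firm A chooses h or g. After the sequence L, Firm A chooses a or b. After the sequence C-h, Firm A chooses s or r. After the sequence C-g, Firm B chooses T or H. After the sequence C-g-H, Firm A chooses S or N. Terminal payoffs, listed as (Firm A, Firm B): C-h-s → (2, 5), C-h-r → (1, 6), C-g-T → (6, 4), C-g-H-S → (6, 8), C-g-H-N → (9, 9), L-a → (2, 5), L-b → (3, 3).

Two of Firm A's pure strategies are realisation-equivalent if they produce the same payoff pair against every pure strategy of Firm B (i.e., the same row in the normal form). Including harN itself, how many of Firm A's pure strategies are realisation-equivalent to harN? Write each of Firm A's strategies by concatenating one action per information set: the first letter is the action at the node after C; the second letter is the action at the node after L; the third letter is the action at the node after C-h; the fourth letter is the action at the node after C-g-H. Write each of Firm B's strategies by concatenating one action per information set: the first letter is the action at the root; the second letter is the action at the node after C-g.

Row for harN (columns CT, CH, LT, LH): (1,6) (1,6) (2,5) (2,5).
Under harN, Firm A's choice at the node after C-g-H can never be reached regardless of what Firm B does, so varying those choices leaves every outcome unchanged.
Holding the reachable choices fixed and varying the unreachable one freely already gives 2 equivalent strategies.
No other strategy reproduces this row, so those 2 are the full class: harS, harN.

2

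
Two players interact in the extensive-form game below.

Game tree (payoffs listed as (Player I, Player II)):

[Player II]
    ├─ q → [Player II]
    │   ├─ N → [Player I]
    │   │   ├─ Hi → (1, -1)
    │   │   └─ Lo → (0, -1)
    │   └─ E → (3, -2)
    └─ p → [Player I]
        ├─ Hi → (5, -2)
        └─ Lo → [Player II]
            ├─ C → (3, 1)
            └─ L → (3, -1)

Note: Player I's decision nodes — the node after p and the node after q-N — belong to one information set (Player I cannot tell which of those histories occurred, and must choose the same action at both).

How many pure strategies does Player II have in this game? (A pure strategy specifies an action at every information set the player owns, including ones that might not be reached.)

8

Player II owns the root with actions {q, p} — two choices.
Player II owns the node after q with actions {N, E} — two choices.
Player II owns the node after p-Lo with actions {C, L} — two choices.
A pure strategy fixes one action at each information set independently, so the count is the product 2 × 2 × 2 = 8.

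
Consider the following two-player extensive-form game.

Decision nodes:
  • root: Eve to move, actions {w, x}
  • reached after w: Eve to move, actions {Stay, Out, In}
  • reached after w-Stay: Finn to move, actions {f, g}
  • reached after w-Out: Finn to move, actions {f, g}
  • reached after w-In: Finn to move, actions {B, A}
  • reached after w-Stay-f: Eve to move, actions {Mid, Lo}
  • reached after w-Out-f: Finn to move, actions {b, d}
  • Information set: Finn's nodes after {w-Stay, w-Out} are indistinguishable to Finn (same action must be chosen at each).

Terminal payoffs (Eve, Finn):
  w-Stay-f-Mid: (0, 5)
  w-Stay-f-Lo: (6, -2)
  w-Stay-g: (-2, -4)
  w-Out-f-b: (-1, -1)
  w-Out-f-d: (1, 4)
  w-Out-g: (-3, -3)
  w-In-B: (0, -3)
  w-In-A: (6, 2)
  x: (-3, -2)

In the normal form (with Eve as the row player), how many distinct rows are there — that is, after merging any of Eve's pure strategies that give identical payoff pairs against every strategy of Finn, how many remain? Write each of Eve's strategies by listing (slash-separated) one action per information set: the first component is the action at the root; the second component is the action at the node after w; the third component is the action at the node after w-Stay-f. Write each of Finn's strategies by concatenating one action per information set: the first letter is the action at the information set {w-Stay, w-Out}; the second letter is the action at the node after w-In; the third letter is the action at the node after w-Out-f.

5

Eve has 12 pure strategies: w/Stay/Mid, w/Stay/Lo, w/Out/Mid, w/Out/Lo, w/In/Mid, w/In/Lo, x/Stay/Mid, x/Stay/Lo, x/Out/Mid, x/Out/Lo, x/In/Mid, x/In/Lo. Columns: fBb, fBd, fAb, fAd, gBb, gBd, gAb, gAd.
{w/Stay/Mid} → row (0,5) (0,5) (0,5) (0,5) (-2,-4) (-2,-4) (-2,-4) (-2,-4)
{w/Stay/Lo} → row (6,-2) (6,-2) (6,-2) (6,-2) (-2,-4) (-2,-4) (-2,-4) (-2,-4)
{w/Out/Mid, w/Out/Lo} → row (-1,-1) (1,4) (-1,-1) (1,4) (-3,-3) (-3,-3) (-3,-3) (-3,-3)
{w/In/Mid, w/In/Lo} → row (0,-3) (0,-3) (6,2) (6,2) (0,-3) (0,-3) (6,2) (6,2)
{x/Stay/Mid, x/Stay/Lo, x/Out/Mid, x/Out/Lo, x/In/Mid, x/In/Lo} → row (-3,-2) (-3,-2) (-3,-2) (-3,-2) (-3,-2) (-3,-2) (-3,-2) (-3,-2)
That's 5 distinct rows out of 12 strategies.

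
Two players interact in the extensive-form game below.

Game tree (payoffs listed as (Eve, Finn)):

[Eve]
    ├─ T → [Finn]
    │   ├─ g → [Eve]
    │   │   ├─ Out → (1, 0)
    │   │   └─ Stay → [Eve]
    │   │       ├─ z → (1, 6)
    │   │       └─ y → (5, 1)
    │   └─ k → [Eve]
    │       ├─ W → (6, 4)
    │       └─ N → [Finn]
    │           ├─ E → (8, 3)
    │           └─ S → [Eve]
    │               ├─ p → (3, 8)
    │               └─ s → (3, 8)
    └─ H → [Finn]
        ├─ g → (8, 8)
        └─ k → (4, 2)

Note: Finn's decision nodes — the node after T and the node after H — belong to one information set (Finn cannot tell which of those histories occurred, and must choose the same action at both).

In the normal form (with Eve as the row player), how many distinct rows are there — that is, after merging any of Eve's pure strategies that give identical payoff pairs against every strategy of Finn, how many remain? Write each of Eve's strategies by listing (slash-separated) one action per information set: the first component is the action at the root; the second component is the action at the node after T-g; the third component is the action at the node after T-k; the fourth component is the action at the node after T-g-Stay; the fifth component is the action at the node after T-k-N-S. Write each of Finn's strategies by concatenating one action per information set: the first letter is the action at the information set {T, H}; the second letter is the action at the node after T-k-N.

Eve has 32 pure strategies: T/Out/W/z/p, T/Out/W/z/s, T/Out/W/y/p, T/Out/W/y/s, T/Out/N/z/p, T/Out/N/z/s, T/Out/N/y/p, T/Out/N/y/s, T/Stay/W/z/p, T/Stay/W/z/s, T/Stay/W/y/p, T/Stay/W/y/s, T/Stay/N/z/p, T/Stay/N/z/s, T/Stay/N/y/p, T/Stay/N/y/s, H/Out/W/z/p, H/Out/W/z/s, H/Out/W/y/p, H/Out/W/y/s, H/Out/N/z/p, H/Out/N/z/s, H/Out/N/y/p, H/Out/N/y/s, H/Stay/W/z/p, H/Stay/W/z/s, H/Stay/W/y/p, H/Stay/W/y/s, H/Stay/N/z/p, H/Stay/N/z/s, H/Stay/N/y/p, H/Stay/N/y/s. Columns: gE, gS, kE, kS.
{T/Out/W/z/p, T/Out/W/z/s, T/Out/W/y/p, T/Out/W/y/s} → row (1,0) (1,0) (6,4) (6,4)
{T/Out/N/z/p, T/Out/N/z/s, T/Out/N/y/p, T/Out/N/y/s} → row (1,0) (1,0) (8,3) (3,8)
{T/Stay/W/z/p, T/Stay/W/z/s} → row (1,6) (1,6) (6,4) (6,4)
{T/Stay/W/y/p, T/Stay/W/y/s} → row (5,1) (5,1) (6,4) (6,4)
{T/Stay/N/z/p, T/Stay/N/z/s} → row (1,6) (1,6) (8,3) (3,8)
{T/Stay/N/y/p, T/Stay/N/y/s} → row (5,1) (5,1) (8,3) (3,8)
{H/Out/W/z/p, H/Out/W/z/s, H/Out/W/y/p, H/Out/W/y/s, H/Out/N/z/p, H/Out/N/z/s, H/Out/N/y/p, H/Out/N/y/s, H/Stay/W/z/p, H/Stay/W/z/s, H/Stay/W/y/p, H/Stay/W/y/s, H/Stay/N/z/p, H/Stay/N/z/s, H/Stay/N/y/p, H/Stay/N/y/s} → row (8,8) (8,8) (4,2) (4,2)
That's 7 distinct rows out of 32 strategies.

7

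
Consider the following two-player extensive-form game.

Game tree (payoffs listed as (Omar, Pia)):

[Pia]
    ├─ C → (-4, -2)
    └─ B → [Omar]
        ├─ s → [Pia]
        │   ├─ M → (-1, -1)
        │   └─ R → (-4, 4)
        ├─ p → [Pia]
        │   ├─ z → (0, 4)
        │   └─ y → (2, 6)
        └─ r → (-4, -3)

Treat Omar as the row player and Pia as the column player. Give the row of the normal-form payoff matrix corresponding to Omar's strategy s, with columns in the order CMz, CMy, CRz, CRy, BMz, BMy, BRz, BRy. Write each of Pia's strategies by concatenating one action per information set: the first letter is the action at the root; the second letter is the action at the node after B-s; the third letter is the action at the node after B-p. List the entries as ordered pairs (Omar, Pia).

vs CMz: Pia plays C → (-4, -2)
vs CMy: Pia plays C → (-4, -2)
vs CRz: Pia plays C → (-4, -2)
vs CRy: Pia plays C → (-4, -2)
vs BMz: Pia plays B → Omar plays s at [B] → Pia plays M at [B-s] → (-1, -1)
vs BMy: Pia plays B → Omar plays s at [B] → Pia plays M at [B-s] → (-1, -1)
vs BRz: Pia plays B → Omar plays s at [B] → Pia plays R at [B-s] → (-4, 4)
vs BRy: Pia plays B → Omar plays s at [B] → Pia plays R at [B-s] → (-4, 4)

(-4,-2) (-4,-2) (-4,-2) (-4,-2) (-1,-1) (-1,-1) (-4,4) (-4,4)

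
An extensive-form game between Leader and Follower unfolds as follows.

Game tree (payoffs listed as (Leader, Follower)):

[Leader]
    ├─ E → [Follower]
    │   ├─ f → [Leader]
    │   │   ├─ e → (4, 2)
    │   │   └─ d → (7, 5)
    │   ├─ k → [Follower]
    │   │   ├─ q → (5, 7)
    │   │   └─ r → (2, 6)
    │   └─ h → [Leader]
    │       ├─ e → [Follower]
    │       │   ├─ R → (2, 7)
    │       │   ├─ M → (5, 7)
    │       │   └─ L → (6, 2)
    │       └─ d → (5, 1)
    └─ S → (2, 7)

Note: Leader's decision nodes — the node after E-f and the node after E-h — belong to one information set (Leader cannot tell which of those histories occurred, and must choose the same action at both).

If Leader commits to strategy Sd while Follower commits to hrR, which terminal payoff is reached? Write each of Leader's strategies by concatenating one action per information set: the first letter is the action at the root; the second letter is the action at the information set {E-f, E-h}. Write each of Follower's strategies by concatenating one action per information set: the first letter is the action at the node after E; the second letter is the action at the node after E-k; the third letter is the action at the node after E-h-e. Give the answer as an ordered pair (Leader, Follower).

Trace the play path from the root:
  Leader plays S
→ terminal payoff (2, 7).
(Leader's choice at the information set {E-f, E-h} is never reached on this path, so it doesn't affect the outcome.)

(2, 7)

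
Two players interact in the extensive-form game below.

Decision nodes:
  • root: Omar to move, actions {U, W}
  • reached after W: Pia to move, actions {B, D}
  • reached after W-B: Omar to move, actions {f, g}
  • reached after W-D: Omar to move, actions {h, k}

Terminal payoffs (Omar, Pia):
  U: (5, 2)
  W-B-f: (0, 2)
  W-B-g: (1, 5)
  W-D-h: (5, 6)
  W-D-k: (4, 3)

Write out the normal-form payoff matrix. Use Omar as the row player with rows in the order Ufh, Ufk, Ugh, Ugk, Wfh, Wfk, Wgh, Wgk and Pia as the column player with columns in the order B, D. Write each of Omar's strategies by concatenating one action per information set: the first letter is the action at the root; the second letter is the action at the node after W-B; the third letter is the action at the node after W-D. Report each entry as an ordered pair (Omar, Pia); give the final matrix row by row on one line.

            B        D
 Ufh    (5,2)    (5,2)
 Ufk    (5,2)    (5,2)
 Ugh    (5,2)    (5,2)
 Ugk    (5,2)    (5,2)
 Wfh    (0,2)    (5,6)
 Wfk    (0,2)    (4,3)
 Wgh    (1,5)    (5,6)
 Wgk    (1,5)    (4,3)

Ufh: (5,2) (5,2) | Ufk: (5,2) (5,2) | Ugh: (5,2) (5,2) | Ugk: (5,2) (5,2) | Wfh: (0,2) (5,6) | Wfk: (0,2) (4,3) | Wgh: (1,5) (5,6) | Wgk: (1,5) (4,3)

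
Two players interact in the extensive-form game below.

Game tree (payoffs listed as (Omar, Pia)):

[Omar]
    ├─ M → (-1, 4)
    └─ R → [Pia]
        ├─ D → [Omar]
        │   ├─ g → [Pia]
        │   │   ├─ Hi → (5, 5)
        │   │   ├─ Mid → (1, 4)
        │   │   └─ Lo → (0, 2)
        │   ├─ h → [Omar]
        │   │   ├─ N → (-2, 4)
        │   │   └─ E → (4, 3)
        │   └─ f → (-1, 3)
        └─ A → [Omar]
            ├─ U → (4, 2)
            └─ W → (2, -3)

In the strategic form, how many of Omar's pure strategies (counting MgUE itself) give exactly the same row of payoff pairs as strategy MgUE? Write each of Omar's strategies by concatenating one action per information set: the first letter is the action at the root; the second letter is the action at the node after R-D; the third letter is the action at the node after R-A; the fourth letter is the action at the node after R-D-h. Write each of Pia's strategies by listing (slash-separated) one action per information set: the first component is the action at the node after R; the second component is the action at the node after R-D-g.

Row for MgUE (columns D/Hi, D/Mid, D/Lo, A/Hi, A/Mid, A/Lo): (-1,4) (-1,4) (-1,4) (-1,4) (-1,4) (-1,4).
Under MgUE, Omar's choice at the node after R-D and at the node after R-A and at the node after R-D-h can never be reached regardless of what Pia does, so varying those choices leaves every outcome unchanged.
Holding the reachable choices fixed and varying the unreachable ones freely already gives 3 × 2 × 2 = 12 equivalent strategies.
No other strategy reproduces this row, so those 12 are the full class: MgUN, MgUE, MgWN, MgWE, MhUN, MhUE, MhWN, MhWE, MfUN, MfUE, MfWN, MfWE.

12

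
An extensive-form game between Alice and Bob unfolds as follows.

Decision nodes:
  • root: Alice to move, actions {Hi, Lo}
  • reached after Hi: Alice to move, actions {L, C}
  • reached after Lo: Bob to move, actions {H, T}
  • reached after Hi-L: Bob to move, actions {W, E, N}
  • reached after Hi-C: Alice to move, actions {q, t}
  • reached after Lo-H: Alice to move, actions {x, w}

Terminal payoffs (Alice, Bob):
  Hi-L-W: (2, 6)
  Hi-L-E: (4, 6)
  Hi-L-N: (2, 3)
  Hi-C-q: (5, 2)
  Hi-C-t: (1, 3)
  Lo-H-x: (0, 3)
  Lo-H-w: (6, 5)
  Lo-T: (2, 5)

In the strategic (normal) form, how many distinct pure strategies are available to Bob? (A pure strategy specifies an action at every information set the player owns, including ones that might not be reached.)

6

Bob owns the node after Lo with actions {H, T} — two choices.
Bob owns the node after Hi-L with actions {W, E, N} — three choices.
A pure strategy fixes one action at each information set independently, so the count is the product 2 × 3 = 6.
(For reference, Alice has 16 pure strategies, giving a 6×16 normal-form matrix.)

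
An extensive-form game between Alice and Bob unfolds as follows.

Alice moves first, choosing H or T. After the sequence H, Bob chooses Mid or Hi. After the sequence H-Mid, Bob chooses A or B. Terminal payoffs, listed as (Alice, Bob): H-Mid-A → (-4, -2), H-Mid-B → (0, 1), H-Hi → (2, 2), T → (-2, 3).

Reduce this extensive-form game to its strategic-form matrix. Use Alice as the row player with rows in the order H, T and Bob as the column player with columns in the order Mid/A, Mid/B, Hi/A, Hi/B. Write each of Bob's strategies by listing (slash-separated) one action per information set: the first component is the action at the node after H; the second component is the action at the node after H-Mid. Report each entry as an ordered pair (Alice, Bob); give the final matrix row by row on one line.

H: (-4,-2) (0,1) (2,2) (2,2) | T: (-2,3) (-2,3) (-2,3) (-2,3)

        Mid/A    Mid/B     Hi/A     Hi/B
   H  (-4,-2)    (0,1)    (2,2)    (2,2)
   T   (-2,3)   (-2,3)   (-2,3)   (-2,3)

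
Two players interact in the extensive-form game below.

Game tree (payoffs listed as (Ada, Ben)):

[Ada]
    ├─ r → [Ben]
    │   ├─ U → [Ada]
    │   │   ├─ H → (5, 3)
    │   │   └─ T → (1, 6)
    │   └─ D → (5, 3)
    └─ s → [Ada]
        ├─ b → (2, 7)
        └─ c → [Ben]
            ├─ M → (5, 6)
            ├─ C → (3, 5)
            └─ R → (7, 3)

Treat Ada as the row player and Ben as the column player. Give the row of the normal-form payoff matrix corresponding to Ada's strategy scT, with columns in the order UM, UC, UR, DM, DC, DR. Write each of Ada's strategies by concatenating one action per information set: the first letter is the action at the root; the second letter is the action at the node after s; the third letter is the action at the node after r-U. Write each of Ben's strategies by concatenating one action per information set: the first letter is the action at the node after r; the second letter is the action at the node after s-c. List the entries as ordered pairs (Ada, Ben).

(5,6) (3,5) (7,3) (5,6) (3,5) (7,3)

vs UM: Ada plays s → Ada plays c at [s] → Ben plays M at [s-c] → (5, 6)
vs UC: Ada plays s → Ada plays c at [s] → Ben plays C at [s-c] → (3, 5)
vs UR: Ada plays s → Ada plays c at [s] → Ben plays R at [s-c] → (7, 3)
vs DM: Ada plays s → Ada plays c at [s] → Ben plays M at [s-c] → (5, 6)
vs DC: Ada plays s → Ada plays c at [s] → Ben plays C at [s-c] → (3, 5)
vs DR: Ada plays s → Ada plays c at [s] → Ben plays R at [s-c] → (7, 3)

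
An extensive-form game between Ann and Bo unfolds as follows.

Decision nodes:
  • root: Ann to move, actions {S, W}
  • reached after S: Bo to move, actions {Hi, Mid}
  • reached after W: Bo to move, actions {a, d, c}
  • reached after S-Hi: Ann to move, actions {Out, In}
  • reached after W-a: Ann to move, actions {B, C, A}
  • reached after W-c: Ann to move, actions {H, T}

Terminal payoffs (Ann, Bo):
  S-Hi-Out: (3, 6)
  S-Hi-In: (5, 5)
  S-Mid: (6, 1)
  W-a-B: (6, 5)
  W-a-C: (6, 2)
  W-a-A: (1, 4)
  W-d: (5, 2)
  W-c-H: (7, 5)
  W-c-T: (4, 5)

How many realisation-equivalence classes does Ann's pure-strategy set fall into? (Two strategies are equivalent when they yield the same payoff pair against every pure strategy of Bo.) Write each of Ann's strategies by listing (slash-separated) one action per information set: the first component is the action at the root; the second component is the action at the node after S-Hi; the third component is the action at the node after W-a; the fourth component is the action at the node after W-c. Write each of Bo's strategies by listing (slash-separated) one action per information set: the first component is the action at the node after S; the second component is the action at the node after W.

Ann has 24 pure strategies: S/Out/B/H, S/Out/B/T, S/Out/C/H, S/Out/C/T, S/Out/A/H, S/Out/A/T, S/In/B/H, S/In/B/T, S/In/C/H, S/In/C/T, S/In/A/H, S/In/A/T, W/Out/B/H, W/Out/B/T, W/Out/C/H, W/Out/C/T, W/Out/A/H, W/Out/A/T, W/In/B/H, W/In/B/T, W/In/C/H, W/In/C/T, W/In/A/H, W/In/A/T. Columns: Hi/a, Hi/d, Hi/c, Mid/a, Mid/d, Mid/c.
{S/Out/B/H, S/Out/B/T, S/Out/C/H, S/Out/C/T, S/Out/A/H, S/Out/A/T} → row (3,6) (3,6) (3,6) (6,1) (6,1) (6,1)
{S/In/B/H, S/In/B/T, S/In/C/H, S/In/C/T, S/In/A/H, S/In/A/T} → row (5,5) (5,5) (5,5) (6,1) (6,1) (6,1)
{W/Out/B/H, W/In/B/H} → row (6,5) (5,2) (7,5) (6,5) (5,2) (7,5)
{W/Out/B/T, W/In/B/T} → row (6,5) (5,2) (4,5) (6,5) (5,2) (4,5)
{W/Out/C/H, W/In/C/H} → row (6,2) (5,2) (7,5) (6,2) (5,2) (7,5)
{W/Out/C/T, W/In/C/T} → row (6,2) (5,2) (4,5) (6,2) (5,2) (4,5)
{W/Out/A/H, W/In/A/H} → row (1,4) (5,2) (7,5) (1,4) (5,2) (7,5)
{W/Out/A/T, W/In/A/T} → row (1,4) (5,2) (4,5) (1,4) (5,2) (4,5)
That's 8 distinct rows out of 24 strategies.

8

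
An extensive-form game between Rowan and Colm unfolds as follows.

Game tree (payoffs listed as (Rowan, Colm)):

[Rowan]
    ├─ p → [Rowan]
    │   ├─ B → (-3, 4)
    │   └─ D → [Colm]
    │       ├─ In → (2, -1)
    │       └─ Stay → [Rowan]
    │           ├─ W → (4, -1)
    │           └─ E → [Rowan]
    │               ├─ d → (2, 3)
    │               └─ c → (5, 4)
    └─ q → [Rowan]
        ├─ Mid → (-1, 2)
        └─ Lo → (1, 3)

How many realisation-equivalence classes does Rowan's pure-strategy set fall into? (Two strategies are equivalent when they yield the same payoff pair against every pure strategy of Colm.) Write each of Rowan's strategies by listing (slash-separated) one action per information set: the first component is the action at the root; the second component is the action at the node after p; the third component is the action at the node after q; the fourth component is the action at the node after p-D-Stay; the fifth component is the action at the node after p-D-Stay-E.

Rowan has 32 pure strategies: p/B/Mid/W/d, p/B/Mid/W/c, p/B/Mid/E/d, p/B/Mid/E/c, p/B/Lo/W/d, p/B/Lo/W/c, p/B/Lo/E/d, p/B/Lo/E/c, p/D/Mid/W/d, p/D/Mid/W/c, p/D/Mid/E/d, p/D/Mid/E/c, p/D/Lo/W/d, p/D/Lo/W/c, p/D/Lo/E/d, p/D/Lo/E/c, q/B/Mid/W/d, q/B/Mid/W/c, q/B/Mid/E/d, q/B/Mid/E/c, q/B/Lo/W/d, q/B/Lo/W/c, q/B/Lo/E/d, q/B/Lo/E/c, q/D/Mid/W/d, q/D/Mid/W/c, q/D/Mid/E/d, q/D/Mid/E/c, q/D/Lo/W/d, q/D/Lo/W/c, q/D/Lo/E/d, q/D/Lo/E/c. Columns: In, Stay.
{p/B/Mid/W/d, p/B/Mid/W/c, p/B/Mid/E/d, p/B/Mid/E/c, p/B/Lo/W/d, p/B/Lo/W/c, p/B/Lo/E/d, p/B/Lo/E/c} → row (-3,4) (-3,4)
{p/D/Mid/W/d, p/D/Mid/W/c, p/D/Lo/W/d, p/D/Lo/W/c} → row (2,-1) (4,-1)
{p/D/Mid/E/d, p/D/Lo/E/d} → row (2,-1) (2,3)
{p/D/Mid/E/c, p/D/Lo/E/c} → row (2,-1) (5,4)
{q/B/Mid/W/d, q/B/Mid/W/c, q/B/Mid/E/d, q/B/Mid/E/c, q/D/Mid/W/d, q/D/Mid/W/c, q/D/Mid/E/d, q/D/Mid/E/c} → row (-1,2) (-1,2)
{q/B/Lo/W/d, q/B/Lo/W/c, q/B/Lo/E/d, q/B/Lo/E/c, q/D/Lo/W/d, q/D/Lo/W/c, q/D/Lo/E/d, q/D/Lo/E/c} → row (1,3) (1,3)
That's 6 distinct rows out of 32 strategies.

6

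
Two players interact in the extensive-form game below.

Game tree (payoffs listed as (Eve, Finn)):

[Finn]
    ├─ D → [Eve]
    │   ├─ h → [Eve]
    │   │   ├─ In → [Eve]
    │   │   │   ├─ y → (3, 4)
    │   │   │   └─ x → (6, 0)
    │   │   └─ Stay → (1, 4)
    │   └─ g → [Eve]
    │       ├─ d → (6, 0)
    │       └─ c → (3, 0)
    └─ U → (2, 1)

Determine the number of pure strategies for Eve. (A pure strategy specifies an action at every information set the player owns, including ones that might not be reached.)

Eve owns the node after D with actions {h, g} — two choices.
Eve owns the node after D-h with actions {In, Stay} — two choices.
Eve owns the node after D-g with actions {d, c} — two choices.
Eve owns the node after D-h-In with actions {y, x} — two choices.
A pure strategy fixes one action at each information set independently, so the count is the product 2 × 2 × 2 × 2 = 16.

16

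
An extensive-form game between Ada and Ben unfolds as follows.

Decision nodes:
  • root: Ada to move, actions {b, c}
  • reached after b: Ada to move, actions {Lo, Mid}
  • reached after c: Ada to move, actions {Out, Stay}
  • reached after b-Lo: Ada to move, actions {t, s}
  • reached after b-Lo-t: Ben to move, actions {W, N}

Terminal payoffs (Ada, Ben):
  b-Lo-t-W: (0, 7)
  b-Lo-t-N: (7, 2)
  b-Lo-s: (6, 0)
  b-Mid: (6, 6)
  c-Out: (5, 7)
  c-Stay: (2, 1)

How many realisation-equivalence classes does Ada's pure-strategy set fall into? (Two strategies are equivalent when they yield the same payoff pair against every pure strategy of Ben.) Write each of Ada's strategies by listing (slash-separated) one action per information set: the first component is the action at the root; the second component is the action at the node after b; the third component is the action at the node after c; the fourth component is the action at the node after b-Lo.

5

Ada has 16 pure strategies: b/Lo/Out/t, b/Lo/Out/s, b/Lo/Stay/t, b/Lo/Stay/s, b/Mid/Out/t, b/Mid/Out/s, b/Mid/Stay/t, b/Mid/Stay/s, c/Lo/Out/t, c/Lo/Out/s, c/Lo/Stay/t, c/Lo/Stay/s, c/Mid/Out/t, c/Mid/Out/s, c/Mid/Stay/t, c/Mid/Stay/s. Columns: W, N.
{b/Lo/Out/t, b/Lo/Stay/t} → row (0,7) (7,2)
{b/Lo/Out/s, b/Lo/Stay/s} → row (6,0) (6,0)
{b/Mid/Out/t, b/Mid/Out/s, b/Mid/Stay/t, b/Mid/Stay/s} → row (6,6) (6,6)
{c/Lo/Out/t, c/Lo/Out/s, c/Mid/Out/t, c/Mid/Out/s} → row (5,7) (5,7)
{c/Lo/Stay/t, c/Lo/Stay/s, c/Mid/Stay/t, c/Mid/Stay/s} → row (2,1) (2,1)
That's 5 distinct rows out of 16 strategies.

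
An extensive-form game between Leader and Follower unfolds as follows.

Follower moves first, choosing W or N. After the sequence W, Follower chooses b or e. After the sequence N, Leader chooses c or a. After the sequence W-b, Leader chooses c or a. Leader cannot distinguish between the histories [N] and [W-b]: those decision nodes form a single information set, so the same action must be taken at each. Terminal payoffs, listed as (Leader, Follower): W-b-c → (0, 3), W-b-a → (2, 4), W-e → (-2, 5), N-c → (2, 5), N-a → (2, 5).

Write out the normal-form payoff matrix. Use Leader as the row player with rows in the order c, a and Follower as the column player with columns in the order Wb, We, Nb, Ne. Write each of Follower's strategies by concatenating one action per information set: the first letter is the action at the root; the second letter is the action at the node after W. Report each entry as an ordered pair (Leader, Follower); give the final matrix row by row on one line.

c: (0,3) (-2,5) (2,5) (2,5) | a: (2,4) (-2,5) (2,5) (2,5)

           Wb       We       Nb       Ne
   c    (0,3)   (-2,5)    (2,5)    (2,5)
   a    (2,4)   (-2,5)    (2,5)    (2,5)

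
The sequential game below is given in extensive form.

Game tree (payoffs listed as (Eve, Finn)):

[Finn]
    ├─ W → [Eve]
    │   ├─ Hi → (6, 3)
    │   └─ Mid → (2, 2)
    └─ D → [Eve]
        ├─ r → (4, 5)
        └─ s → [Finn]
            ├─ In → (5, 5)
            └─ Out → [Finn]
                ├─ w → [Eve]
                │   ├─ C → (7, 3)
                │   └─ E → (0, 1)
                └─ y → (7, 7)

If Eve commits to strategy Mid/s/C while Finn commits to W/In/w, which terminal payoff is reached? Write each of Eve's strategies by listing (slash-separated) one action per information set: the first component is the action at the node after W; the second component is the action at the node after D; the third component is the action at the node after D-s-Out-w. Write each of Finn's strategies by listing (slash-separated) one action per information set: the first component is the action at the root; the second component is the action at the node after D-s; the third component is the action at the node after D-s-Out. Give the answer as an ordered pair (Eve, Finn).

Trace the play path from the root:
  Finn plays W
  Eve plays Mid at [W]
→ terminal payoff (2, 2).
(Eve's choice at the node after D is never reached on this path, so it doesn't affect the outcome.)

(2, 2)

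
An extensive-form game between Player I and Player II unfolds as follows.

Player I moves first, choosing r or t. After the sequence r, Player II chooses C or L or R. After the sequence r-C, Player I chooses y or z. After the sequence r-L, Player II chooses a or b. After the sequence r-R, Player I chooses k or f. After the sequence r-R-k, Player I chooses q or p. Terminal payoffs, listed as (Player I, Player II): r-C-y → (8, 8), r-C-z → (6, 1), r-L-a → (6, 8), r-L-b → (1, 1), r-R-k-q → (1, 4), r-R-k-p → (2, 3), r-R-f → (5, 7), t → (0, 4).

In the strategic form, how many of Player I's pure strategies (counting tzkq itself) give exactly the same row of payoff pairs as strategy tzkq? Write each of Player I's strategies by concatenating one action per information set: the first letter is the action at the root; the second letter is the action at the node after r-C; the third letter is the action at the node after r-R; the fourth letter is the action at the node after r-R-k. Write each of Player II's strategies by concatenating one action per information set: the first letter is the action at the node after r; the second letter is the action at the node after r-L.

8

Row for tzkq (columns Ca, Cb, La, Lb, Ra, Rb): (0,4) (0,4) (0,4) (0,4) (0,4) (0,4).
Under tzkq, Player I's choice at the node after r-C and at the node after r-R and at the node after r-R-k can never be reached regardless of what Player II does, so varying those choices leaves every outcome unchanged.
Holding the reachable choices fixed and varying the unreachable ones freely already gives 2 × 2 × 2 = 8 equivalent strategies.
No other strategy reproduces this row, so those 8 are the full class: tykq, tykp, tyfq, tyfp, tzkq, tzkp, tzfq, tzfp.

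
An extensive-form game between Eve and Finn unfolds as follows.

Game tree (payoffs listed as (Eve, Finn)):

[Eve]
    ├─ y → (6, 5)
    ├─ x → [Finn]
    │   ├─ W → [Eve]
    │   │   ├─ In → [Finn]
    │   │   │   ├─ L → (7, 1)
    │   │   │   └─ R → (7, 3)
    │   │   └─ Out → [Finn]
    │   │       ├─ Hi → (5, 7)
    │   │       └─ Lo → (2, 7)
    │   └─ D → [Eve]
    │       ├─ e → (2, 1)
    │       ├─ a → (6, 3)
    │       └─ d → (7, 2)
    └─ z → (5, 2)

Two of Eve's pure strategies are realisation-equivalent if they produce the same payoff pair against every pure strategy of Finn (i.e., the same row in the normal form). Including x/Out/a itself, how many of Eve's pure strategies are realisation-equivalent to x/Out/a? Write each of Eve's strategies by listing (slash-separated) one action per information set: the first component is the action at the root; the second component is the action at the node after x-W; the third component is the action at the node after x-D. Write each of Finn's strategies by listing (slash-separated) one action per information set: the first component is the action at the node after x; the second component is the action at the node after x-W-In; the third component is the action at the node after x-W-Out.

Row for x/Out/a (columns W/L/Hi, W/L/Lo, W/R/Hi, W/R/Lo, D/L/Hi, D/L/Lo, D/R/Hi, D/R/Lo): (5,7) (2,7) (5,7) (2,7) (6,3) (6,3) (6,3) (6,3).
Every one of Eve's information sets is on the play path for some reply by Finn when Eve follows x/Out/a.
Changing the action at any of them therefore changes at least one column, so only x/Out/a itself gives this row.

1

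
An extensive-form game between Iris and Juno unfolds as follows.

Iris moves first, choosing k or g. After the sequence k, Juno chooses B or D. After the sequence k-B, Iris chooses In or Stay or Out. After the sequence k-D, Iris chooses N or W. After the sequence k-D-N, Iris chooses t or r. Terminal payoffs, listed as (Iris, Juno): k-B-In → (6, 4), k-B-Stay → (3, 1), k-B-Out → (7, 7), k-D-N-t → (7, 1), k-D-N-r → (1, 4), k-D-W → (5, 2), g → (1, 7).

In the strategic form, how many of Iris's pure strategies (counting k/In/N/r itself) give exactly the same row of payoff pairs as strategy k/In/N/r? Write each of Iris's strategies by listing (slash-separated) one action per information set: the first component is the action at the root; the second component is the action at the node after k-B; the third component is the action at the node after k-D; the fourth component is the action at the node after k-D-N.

1

Row for k/In/N/r (columns B, D): (6,4) (1,4).
Every one of Iris's information sets is on the play path for some reply by Juno when Iris follows k/In/N/r.
Changing the action at any of them therefore changes at least one column, so only k/In/N/r itself gives this row.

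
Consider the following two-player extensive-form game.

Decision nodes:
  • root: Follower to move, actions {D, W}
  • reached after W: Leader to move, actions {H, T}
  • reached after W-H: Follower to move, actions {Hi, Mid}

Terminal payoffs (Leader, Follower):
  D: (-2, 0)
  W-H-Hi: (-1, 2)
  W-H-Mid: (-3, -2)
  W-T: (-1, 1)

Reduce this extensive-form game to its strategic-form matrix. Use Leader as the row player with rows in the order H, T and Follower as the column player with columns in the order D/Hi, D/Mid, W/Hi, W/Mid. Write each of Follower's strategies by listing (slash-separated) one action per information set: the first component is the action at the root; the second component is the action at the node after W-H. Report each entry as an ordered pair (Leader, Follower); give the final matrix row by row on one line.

H: (-2,0) (-2,0) (-1,2) (-3,-2) | T: (-2,0) (-2,0) (-1,1) (-1,1)

Row H: D/Hi→(-2,0), D/Mid→(-2,0), W/Hi→(-1,2), W/Mid→(-3,-2)
Row T: D/Hi→(-2,0), D/Mid→(-2,0), W/Hi→(-1,1), W/Mid→(-1,1)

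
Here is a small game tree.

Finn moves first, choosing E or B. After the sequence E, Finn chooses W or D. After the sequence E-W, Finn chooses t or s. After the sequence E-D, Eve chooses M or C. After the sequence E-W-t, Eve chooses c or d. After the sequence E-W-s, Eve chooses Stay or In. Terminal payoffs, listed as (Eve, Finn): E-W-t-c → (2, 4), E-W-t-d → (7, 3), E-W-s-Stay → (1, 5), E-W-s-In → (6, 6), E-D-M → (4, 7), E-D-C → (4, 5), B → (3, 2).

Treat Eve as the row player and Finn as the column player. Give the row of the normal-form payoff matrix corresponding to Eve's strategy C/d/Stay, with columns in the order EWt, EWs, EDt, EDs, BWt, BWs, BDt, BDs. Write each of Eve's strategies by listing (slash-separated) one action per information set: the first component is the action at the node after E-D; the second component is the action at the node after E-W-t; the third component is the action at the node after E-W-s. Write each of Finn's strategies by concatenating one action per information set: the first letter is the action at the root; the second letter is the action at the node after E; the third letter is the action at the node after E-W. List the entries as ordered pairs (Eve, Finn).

(7,3) (1,5) (4,5) (4,5) (3,2) (3,2) (3,2) (3,2)

vs EWt: Finn plays E → Finn plays W at [E] → Finn plays t at [E-W] → Eve plays d at [E-W-t] → (7, 3)
vs EWs: Finn plays E → Finn plays W at [E] → Finn plays s at [E-W] → Eve plays Stay at [E-W-s] → (1, 5)
vs EDt: Finn plays E → Finn plays D at [E] → Eve plays C at [E-D] → (4, 5)
vs EDs: Finn plays E → Finn plays D at [E] → Eve plays C at [E-D] → (4, 5)
vs BWt: Finn plays B → (3, 2)
vs BWs: Finn plays B → (3, 2)
vs BDt: Finn plays B → (3, 2)
vs BDs: Finn plays B → (3, 2)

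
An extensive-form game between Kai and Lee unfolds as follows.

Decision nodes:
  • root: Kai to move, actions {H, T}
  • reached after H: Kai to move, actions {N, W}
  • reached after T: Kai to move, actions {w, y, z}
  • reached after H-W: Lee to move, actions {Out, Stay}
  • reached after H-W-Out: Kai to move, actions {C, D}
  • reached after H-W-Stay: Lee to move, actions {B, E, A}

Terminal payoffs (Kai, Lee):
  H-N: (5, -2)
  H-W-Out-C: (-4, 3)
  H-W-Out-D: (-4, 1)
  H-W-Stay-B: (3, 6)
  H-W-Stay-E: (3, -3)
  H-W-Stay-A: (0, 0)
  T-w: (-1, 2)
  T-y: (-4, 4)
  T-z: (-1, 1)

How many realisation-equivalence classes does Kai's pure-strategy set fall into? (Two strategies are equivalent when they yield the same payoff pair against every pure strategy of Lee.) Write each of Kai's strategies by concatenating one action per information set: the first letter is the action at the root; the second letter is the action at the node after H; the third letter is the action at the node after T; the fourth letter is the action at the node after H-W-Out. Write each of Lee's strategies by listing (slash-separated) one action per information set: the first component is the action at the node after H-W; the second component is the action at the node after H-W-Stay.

6

Kai has 24 pure strategies: HNwC, HNwD, HNyC, HNyD, HNzC, HNzD, HWwC, HWwD, HWyC, HWyD, HWzC, HWzD, TNwC, TNwD, TNyC, TNyD, TNzC, TNzD, TWwC, TWwD, TWyC, TWyD, TWzC, TWzD. Columns: Out/B, Out/E, Out/A, Stay/B, Stay/E, Stay/A.
{HNwC, HNwD, HNyC, HNyD, HNzC, HNzD} → row (5,-2) (5,-2) (5,-2) (5,-2) (5,-2) (5,-2)
{HWwC, HWyC, HWzC} → row (-4,3) (-4,3) (-4,3) (3,6) (3,-3) (0,0)
{HWwD, HWyD, HWzD} → row (-4,1) (-4,1) (-4,1) (3,6) (3,-3) (0,0)
{TNwC, TNwD, TWwC, TWwD} → row (-1,2) (-1,2) (-1,2) (-1,2) (-1,2) (-1,2)
{TNyC, TNyD, TWyC, TWyD} → row (-4,4) (-4,4) (-4,4) (-4,4) (-4,4) (-4,4)
{TNzC, TNzD, TWzC, TWzD} → row (-1,1) (-1,1) (-1,1) (-1,1) (-1,1) (-1,1)
That's 6 distinct rows out of 24 strategies.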